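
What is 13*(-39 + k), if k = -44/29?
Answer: -15275/29 ≈ -526.72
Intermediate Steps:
k = -44/29 (k = -44*1/29 = -44/29 ≈ -1.5172)
13*(-39 + k) = 13*(-39 - 44/29) = 13*(-1175/29) = -15275/29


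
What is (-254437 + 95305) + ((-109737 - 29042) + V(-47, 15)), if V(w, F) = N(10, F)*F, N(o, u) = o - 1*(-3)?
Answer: -297716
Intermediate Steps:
N(o, u) = 3 + o (N(o, u) = o + 3 = 3 + o)
V(w, F) = 13*F (V(w, F) = (3 + 10)*F = 13*F)
(-254437 + 95305) + ((-109737 - 29042) + V(-47, 15)) = (-254437 + 95305) + ((-109737 - 29042) + 13*15) = -159132 + (-138779 + 195) = -159132 - 138584 = -297716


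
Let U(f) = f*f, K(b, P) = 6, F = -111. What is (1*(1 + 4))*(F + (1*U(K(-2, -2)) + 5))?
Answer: -350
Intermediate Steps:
U(f) = f²
(1*(1 + 4))*(F + (1*U(K(-2, -2)) + 5)) = (1*(1 + 4))*(-111 + (1*6² + 5)) = (1*5)*(-111 + (1*36 + 5)) = 5*(-111 + (36 + 5)) = 5*(-111 + 41) = 5*(-70) = -350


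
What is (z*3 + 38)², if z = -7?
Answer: 289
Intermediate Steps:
(z*3 + 38)² = (-7*3 + 38)² = (-21 + 38)² = 17² = 289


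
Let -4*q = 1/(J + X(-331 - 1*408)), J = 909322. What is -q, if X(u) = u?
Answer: 1/3634332 ≈ 2.7515e-7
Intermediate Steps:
q = -1/3634332 (q = -1/(4*(909322 + (-331 - 1*408))) = -1/(4*(909322 + (-331 - 408))) = -1/(4*(909322 - 739)) = -¼/908583 = -¼*1/908583 = -1/3634332 ≈ -2.7515e-7)
-q = -1*(-1/3634332) = 1/3634332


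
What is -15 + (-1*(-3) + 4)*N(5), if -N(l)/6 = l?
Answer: -225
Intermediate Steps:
N(l) = -6*l
-15 + (-1*(-3) + 4)*N(5) = -15 + (-1*(-3) + 4)*(-6*5) = -15 + (3 + 4)*(-30) = -15 + 7*(-30) = -15 - 210 = -225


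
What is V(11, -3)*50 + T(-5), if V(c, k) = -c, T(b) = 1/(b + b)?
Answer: -5501/10 ≈ -550.10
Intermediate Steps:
T(b) = 1/(2*b)
V(11, -3)*50 + T(-5) = -1*11*50 + (½)/(-5) = -11*50 + (½)*(-⅕) = -550 - ⅒ = -5501/10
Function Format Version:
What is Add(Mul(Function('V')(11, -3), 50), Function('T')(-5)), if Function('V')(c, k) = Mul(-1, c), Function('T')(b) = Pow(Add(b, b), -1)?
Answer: Rational(-5501, 10) ≈ -550.10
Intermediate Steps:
Function('T')(b) = Mul(Rational(1, 2), Pow(b, -1)) (Function('T')(b) = Pow(Mul(2, b), -1) = Mul(Rational(1, 2), Pow(b, -1)))
Add(Mul(Function('V')(11, -3), 50), Function('T')(-5)) = Add(Mul(Mul(-1, 11), 50), Mul(Rational(1, 2), Pow(-5, -1))) = Add(Mul(-11, 50), Mul(Rational(1, 2), Rational(-1, 5))) = Add(-550, Rational(-1, 10)) = Rational(-5501, 10)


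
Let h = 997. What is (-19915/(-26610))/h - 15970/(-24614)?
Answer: 42417700271/65301360438 ≈ 0.64957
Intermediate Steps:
(-19915/(-26610))/h - 15970/(-24614) = -19915/(-26610)/997 - 15970/(-24614) = -19915*(-1/26610)*(1/997) - 15970*(-1/24614) = (3983/5322)*(1/997) + 7985/12307 = 3983/5306034 + 7985/12307 = 42417700271/65301360438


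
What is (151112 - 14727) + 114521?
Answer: 250906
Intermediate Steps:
(151112 - 14727) + 114521 = 136385 + 114521 = 250906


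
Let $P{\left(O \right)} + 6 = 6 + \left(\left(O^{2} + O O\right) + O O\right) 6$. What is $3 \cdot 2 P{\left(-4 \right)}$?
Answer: $1728$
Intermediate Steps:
$P{\left(O \right)} = 18 O^{2}$ ($P{\left(O \right)} = -6 + \left(6 + \left(\left(O^{2} + O O\right) + O O\right) 6\right) = -6 + \left(6 + \left(\left(O^{2} + O^{2}\right) + O^{2}\right) 6\right) = -6 + \left(6 + \left(2 O^{2} + O^{2}\right) 6\right) = -6 + \left(6 + 3 O^{2} \cdot 6\right) = -6 + \left(6 + 18 O^{2}\right) = 18 O^{2}$)
$3 \cdot 2 P{\left(-4 \right)} = 3 \cdot 2 \cdot 18 \left(-4\right)^{2} = 6 \cdot 18 \cdot 16 = 6 \cdot 288 = 1728$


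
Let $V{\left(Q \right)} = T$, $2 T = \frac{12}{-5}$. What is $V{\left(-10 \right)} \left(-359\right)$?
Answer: $\frac{2154}{5} \approx 430.8$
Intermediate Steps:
$T = - \frac{6}{5}$ ($T = \frac{12 \frac{1}{-5}}{2} = \frac{12 \left(- \frac{1}{5}\right)}{2} = \frac{1}{2} \left(- \frac{12}{5}\right) = - \frac{6}{5} \approx -1.2$)
$V{\left(Q \right)} = - \frac{6}{5}$
$V{\left(-10 \right)} \left(-359\right) = \left(- \frac{6}{5}\right) \left(-359\right) = \frac{2154}{5}$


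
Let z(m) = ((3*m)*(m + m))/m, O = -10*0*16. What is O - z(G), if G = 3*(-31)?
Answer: 558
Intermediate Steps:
G = -93
O = 0 (O = 0*16 = 0)
z(m) = 6*m (z(m) = ((3*m)*(2*m))/m = (6*m²)/m = 6*m)
O - z(G) = 0 - 6*(-93) = 0 - 1*(-558) = 0 + 558 = 558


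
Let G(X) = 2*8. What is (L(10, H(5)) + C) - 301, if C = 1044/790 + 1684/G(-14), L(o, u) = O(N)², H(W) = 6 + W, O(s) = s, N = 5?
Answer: -267697/1580 ≈ -169.43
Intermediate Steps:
G(X) = 16
L(o, u) = 25 (L(o, u) = 5² = 25)
C = 168383/1580 (C = 1044/790 + 1684/16 = 1044*(1/790) + 1684*(1/16) = 522/395 + 421/4 = 168383/1580 ≈ 106.57)
(L(10, H(5)) + C) - 301 = (25 + 168383/1580) - 301 = 207883/1580 - 301 = -267697/1580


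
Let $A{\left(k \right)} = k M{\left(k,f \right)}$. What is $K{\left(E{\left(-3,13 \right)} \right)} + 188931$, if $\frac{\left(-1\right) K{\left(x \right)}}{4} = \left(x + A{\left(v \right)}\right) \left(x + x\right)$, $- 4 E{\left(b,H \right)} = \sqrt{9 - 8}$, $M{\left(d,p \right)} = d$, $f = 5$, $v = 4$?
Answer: $\frac{377925}{2} \approx 1.8896 \cdot 10^{5}$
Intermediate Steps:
$A{\left(k \right)} = k^{2}$ ($A{\left(k \right)} = k k = k^{2}$)
$E{\left(b,H \right)} = - \frac{1}{4}$ ($E{\left(b,H \right)} = - \frac{\sqrt{9 - 8}}{4} = - \frac{\sqrt{1}}{4} = \left(- \frac{1}{4}\right) 1 = - \frac{1}{4}$)
$K{\left(x \right)} = - 8 x \left(16 + x\right)$ ($K{\left(x \right)} = - 4 \left(x + 4^{2}\right) \left(x + x\right) = - 4 \left(x + 16\right) 2 x = - 4 \left(16 + x\right) 2 x = - 4 \cdot 2 x \left(16 + x\right) = - 8 x \left(16 + x\right)$)
$K{\left(E{\left(-3,13 \right)} \right)} + 188931 = \left(-8\right) \left(- \frac{1}{4}\right) \left(16 - \frac{1}{4}\right) + 188931 = \left(-8\right) \left(- \frac{1}{4}\right) \frac{63}{4} + 188931 = \frac{63}{2} + 188931 = \frac{377925}{2}$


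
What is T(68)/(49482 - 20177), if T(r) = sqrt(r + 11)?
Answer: sqrt(79)/29305 ≈ 0.00030330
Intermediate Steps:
T(r) = sqrt(11 + r)
T(68)/(49482 - 20177) = sqrt(11 + 68)/(49482 - 20177) = sqrt(79)/29305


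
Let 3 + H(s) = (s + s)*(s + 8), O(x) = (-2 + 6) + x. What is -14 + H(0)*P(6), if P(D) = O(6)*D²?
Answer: -1094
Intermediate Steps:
O(x) = 4 + x
P(D) = 10*D² (P(D) = (4 + 6)*D² = 10*D²)
H(s) = -3 + 2*s*(8 + s) (H(s) = -3 + (s + s)*(s + 8) = -3 + (2*s)*(8 + s) = -3 + 2*s*(8 + s))
-14 + H(0)*P(6) = -14 + (-3 + 2*0² + 16*0)*(10*6²) = -14 + (-3 + 2*0 + 0)*(10*36) = -14 + (-3 + 0 + 0)*360 = -14 - 3*360 = -14 - 1080 = -1094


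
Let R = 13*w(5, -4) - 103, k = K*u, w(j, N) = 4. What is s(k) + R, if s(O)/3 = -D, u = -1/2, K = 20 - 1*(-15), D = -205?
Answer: 564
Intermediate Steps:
K = 35 (K = 20 + 15 = 35)
u = -½ (u = -1*½ = -½ ≈ -0.50000)
k = -35/2 (k = 35*(-½) = -35/2 ≈ -17.500)
s(O) = 615 (s(O) = 3*(-1*(-205)) = 3*205 = 615)
R = -51 (R = 13*4 - 103 = 52 - 103 = -51)
s(k) + R = 615 - 51 = 564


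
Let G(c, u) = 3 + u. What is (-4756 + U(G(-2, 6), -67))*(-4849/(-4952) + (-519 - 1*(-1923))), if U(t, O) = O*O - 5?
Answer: -236553538/619 ≈ -3.8215e+5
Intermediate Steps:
U(t, O) = -5 + O² (U(t, O) = O² - 5 = -5 + O²)
(-4756 + U(G(-2, 6), -67))*(-4849/(-4952) + (-519 - 1*(-1923))) = (-4756 + (-5 + (-67)²))*(-4849/(-4952) + (-519 - 1*(-1923))) = (-4756 + (-5 + 4489))*(-4849*(-1/4952) + (-519 + 1923)) = (-4756 + 4484)*(4849/4952 + 1404) = -272*6957457/4952 = -236553538/619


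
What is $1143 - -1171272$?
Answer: $1172415$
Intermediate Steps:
$1143 - -1171272 = 1143 + 1171272 = 1172415$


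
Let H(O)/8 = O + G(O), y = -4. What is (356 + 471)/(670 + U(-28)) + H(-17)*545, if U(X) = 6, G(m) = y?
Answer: -61893733/676 ≈ -91559.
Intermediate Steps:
G(m) = -4
H(O) = -32 + 8*O (H(O) = 8*(O - 4) = 8*(-4 + O) = -32 + 8*O)
(356 + 471)/(670 + U(-28)) + H(-17)*545 = (356 + 471)/(670 + 6) + (-32 + 8*(-17))*545 = 827/676 + (-32 - 136)*545 = 827*(1/676) - 168*545 = 827/676 - 91560 = -61893733/676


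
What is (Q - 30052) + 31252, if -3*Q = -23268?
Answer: 8956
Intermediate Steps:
Q = 7756 (Q = -⅓*(-23268) = 7756)
(Q - 30052) + 31252 = (7756 - 30052) + 31252 = -22296 + 31252 = 8956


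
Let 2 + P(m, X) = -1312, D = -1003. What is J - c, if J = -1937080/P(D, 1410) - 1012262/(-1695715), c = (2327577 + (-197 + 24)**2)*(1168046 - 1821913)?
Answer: 1717356499615628485244/1114084755 ≈ 1.5415e+12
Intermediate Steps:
P(m, X) = -1314 (P(m, X) = -2 - 1312 = -1314)
c = -1541495375702 (c = (2327577 + (-173)**2)*(-653867) = (2327577 + 29929)*(-653867) = 2357506*(-653867) = -1541495375702)
J = 1643032862234/1114084755 (J = -1937080/(-1314) - 1012262/(-1695715) = -1937080*(-1/1314) - 1012262*(-1/1695715) = 968540/657 + 1012262/1695715 = 1643032862234/1114084755 ≈ 1474.8)
J - c = 1643032862234/1114084755 - 1*(-1541495375702) = 1643032862234/1114084755 + 1541495375702 = 1717356499615628485244/1114084755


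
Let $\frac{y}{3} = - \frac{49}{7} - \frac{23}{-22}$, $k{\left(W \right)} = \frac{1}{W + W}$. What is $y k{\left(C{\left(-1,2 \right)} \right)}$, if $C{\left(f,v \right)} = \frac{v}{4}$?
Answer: $- \frac{393}{22} \approx -17.864$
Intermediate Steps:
$C{\left(f,v \right)} = \frac{v}{4}$ ($C{\left(f,v \right)} = v \frac{1}{4} = \frac{v}{4}$)
$k{\left(W \right)} = \frac{1}{2 W}$
$y = - \frac{393}{22}$ ($y = 3 \left(- \frac{49}{7} - \frac{23}{-22}\right) = 3 \left(\left(-49\right) \frac{1}{7} - - \frac{23}{22}\right) = 3 \left(-7 + \frac{23}{22}\right) = 3 \left(- \frac{131}{22}\right) = - \frac{393}{22} \approx -17.864$)
$y k{\left(C{\left(-1,2 \right)} \right)} = - \frac{393 \frac{1}{2 \cdot \frac{1}{4} \cdot 2}}{22} = - \frac{393 \frac{\frac{1}{\frac{1}{2}}}{2}}{22} = - \frac{393 \cdot \frac{1}{2} \cdot 2}{22} = \left(- \frac{393}{22}\right) 1 = - \frac{393}{22}$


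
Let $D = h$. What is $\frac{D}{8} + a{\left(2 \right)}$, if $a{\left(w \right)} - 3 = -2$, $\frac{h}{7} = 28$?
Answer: $\frac{51}{2} \approx 25.5$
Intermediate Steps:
$h = 196$ ($h = 7 \cdot 28 = 196$)
$a{\left(w \right)} = 1$ ($a{\left(w \right)} = 3 - 2 = 1$)
$D = 196$
$\frac{D}{8} + a{\left(2 \right)} = \frac{1}{8} \cdot 196 + 1 = \frac{49}{2} + 1 = \frac{51}{2}$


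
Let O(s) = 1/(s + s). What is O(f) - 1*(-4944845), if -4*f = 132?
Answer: 326359769/66 ≈ 4.9448e+6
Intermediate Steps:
f = -33 (f = -¼*132 = -33)
O(s) = 1/(2*s)
O(f) - 1*(-4944845) = (½)/(-33) - 1*(-4944845) = (½)*(-1/33) + 4944845 = -1/66 + 4944845 = 326359769/66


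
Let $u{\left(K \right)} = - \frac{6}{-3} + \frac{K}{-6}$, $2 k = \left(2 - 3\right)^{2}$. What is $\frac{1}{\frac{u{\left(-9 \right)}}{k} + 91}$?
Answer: $\frac{1}{98} \approx 0.010204$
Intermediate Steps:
$k = \frac{1}{2}$ ($k = \frac{\left(2 - 3\right)^{2}}{2} = \frac{\left(-1\right)^{2}}{2} = \frac{1}{2} \cdot 1 = \frac{1}{2} \approx 0.5$)
$u{\left(K \right)} = 2 - \frac{K}{6}$ ($u{\left(K \right)} = \left(-6\right) \left(- \frac{1}{3}\right) + K \left(- \frac{1}{6}\right) = 2 - \frac{K}{6}$)
$\frac{1}{\frac{u{\left(-9 \right)}}{k} + 91} = \frac{1}{\frac{1}{\frac{1}{2}} \left(2 - - \frac{3}{2}\right) + 91} = \frac{1}{2 \left(2 + \frac{3}{2}\right) + 91} = \frac{1}{2 \cdot \frac{7}{2} + 91} = \frac{1}{7 + 91} = \frac{1}{98}$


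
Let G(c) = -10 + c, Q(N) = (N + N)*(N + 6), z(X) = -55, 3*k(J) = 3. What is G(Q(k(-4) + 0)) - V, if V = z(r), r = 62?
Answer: 59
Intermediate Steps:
k(J) = 1 (k(J) = (1/3)*3 = 1)
Q(N) = 2*N*(6 + N) (Q(N) = (2*N)*(6 + N) = 2*N*(6 + N))
V = -55
G(Q(k(-4) + 0)) - V = (-10 + 2*(1 + 0)*(6 + (1 + 0))) - 1*(-55) = (-10 + 2*1*(6 + 1)) + 55 = (-10 + 2*1*7) + 55 = (-10 + 14) + 55 = 4 + 55 = 59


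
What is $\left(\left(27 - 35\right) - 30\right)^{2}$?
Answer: $1444$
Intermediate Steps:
$\left(\left(27 - 35\right) - 30\right)^{2} = \left(-8 - 30\right)^{2} = \left(-38\right)^{2} = 1444$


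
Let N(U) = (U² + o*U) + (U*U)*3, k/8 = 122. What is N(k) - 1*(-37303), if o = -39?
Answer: 3809543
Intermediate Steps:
k = 976 (k = 8*122 = 976)
N(U) = -39*U + 4*U² (N(U) = (U² - 39*U) + (U*U)*3 = (U² - 39*U) + U²*3 = (U² - 39*U) + 3*U² = -39*U + 4*U²)
N(k) - 1*(-37303) = 976*(-39 + 4*976) - 1*(-37303) = 976*(-39 + 3904) + 37303 = 976*3865 + 37303 = 3772240 + 37303 = 3809543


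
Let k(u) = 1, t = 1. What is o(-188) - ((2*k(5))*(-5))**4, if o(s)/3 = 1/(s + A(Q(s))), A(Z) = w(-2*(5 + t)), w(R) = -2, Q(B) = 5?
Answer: -1900003/190 ≈ -10000.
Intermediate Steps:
A(Z) = -2
o(s) = 3/(-2 + s) (o(s) = 3/(s - 2) = 3/(-2 + s))
o(-188) - ((2*k(5))*(-5))**4 = 3/(-2 - 188) - ((2*1)*(-5))**4 = 3/(-190) - (2*(-5))**4 = 3*(-1/190) - 1*(-10)**4 = -3/190 - 1*10000 = -3/190 - 10000 = -1900003/190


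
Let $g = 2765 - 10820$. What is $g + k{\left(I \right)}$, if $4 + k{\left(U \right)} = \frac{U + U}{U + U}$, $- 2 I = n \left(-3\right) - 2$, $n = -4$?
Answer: $-8058$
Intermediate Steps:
$I = -5$ ($I = - \frac{\left(-4\right) \left(-3\right) - 2}{2} = - \frac{12 - 2}{2} = \left(- \frac{1}{2}\right) 10 = -5$)
$k{\left(U \right)} = -3$ ($k{\left(U \right)} = -4 + \frac{U + U}{U + U} = -4 + \frac{2 U}{2 U} = -4 + 2 U \frac{1}{2 U} = -4 + 1 = -3$)
$g = -8055$
$g + k{\left(I \right)} = -8055 - 3 = -8058$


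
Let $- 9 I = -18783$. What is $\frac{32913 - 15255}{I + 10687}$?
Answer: $\frac{2943}{2129} \approx 1.3823$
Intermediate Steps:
$I = 2087$ ($I = \left(- \frac{1}{9}\right) \left(-18783\right) = 2087$)
$\frac{32913 - 15255}{I + 10687} = \frac{32913 - 15255}{2087 + 10687} = \frac{17658}{12774} = 17658 \cdot \frac{1}{12774} = \frac{2943}{2129}$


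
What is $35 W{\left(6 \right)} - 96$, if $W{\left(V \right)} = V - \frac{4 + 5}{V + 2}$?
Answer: $\frac{597}{8} \approx 74.625$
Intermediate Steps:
$W{\left(V \right)} = V - \frac{9}{2 + V}$
$35 W{\left(6 \right)} - 96 = 35 \frac{-9 + 6^{2} + 2 \cdot 6}{2 + 6} - 96 = 35 \frac{-9 + 36 + 12}{8} - 96 = 35 \cdot \frac{1}{8} \cdot 39 - 96 = 35 \cdot \frac{39}{8} - 96 = \frac{1365}{8} - 96 = \frac{597}{8}$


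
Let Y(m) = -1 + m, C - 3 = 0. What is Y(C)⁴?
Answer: 16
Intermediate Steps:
C = 3 (C = 3 + 0 = 3)
Y(C)⁴ = (-1 + 3)⁴ = 2⁴ = 16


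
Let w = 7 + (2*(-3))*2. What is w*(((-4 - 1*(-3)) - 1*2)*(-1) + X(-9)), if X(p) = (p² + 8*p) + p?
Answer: -15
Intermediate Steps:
X(p) = p² + 9*p
w = -5 (w = 7 - 6*2 = 7 - 12 = -5)
w*(((-4 - 1*(-3)) - 1*2)*(-1) + X(-9)) = -5*(((-4 - 1*(-3)) - 1*2)*(-1) - 9*(9 - 9)) = -5*(((-4 + 3) - 2)*(-1) - 9*0) = -5*((-1 - 2)*(-1) + 0) = -5*(-3*(-1) + 0) = -5*(3 + 0) = -5*3 = -15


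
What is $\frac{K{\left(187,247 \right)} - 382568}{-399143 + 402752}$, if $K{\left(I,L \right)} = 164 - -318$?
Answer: $- \frac{42454}{401} \approx -105.87$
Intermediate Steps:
$K{\left(I,L \right)} = 482$ ($K{\left(I,L \right)} = 164 + 318 = 482$)
$\frac{K{\left(187,247 \right)} - 382568}{-399143 + 402752} = \frac{482 - 382568}{-399143 + 402752} = - \frac{382086}{3609} = \left(-382086\right) \frac{1}{3609} = - \frac{42454}{401}$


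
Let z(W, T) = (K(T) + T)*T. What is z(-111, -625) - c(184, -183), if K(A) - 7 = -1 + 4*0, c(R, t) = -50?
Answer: 386925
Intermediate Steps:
K(A) = 6 (K(A) = 7 + (-1 + 4*0) = 7 + (-1 + 0) = 7 - 1 = 6)
z(W, T) = T*(6 + T) (z(W, T) = (6 + T)*T = T*(6 + T))
z(-111, -625) - c(184, -183) = -625*(6 - 625) - 1*(-50) = -625*(-619) + 50 = 386875 + 50 = 386925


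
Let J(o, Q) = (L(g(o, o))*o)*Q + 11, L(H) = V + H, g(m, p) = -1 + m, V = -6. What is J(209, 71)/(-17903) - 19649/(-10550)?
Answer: -31271732903/188876650 ≈ -165.57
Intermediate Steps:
L(H) = -6 + H
J(o, Q) = 11 + Q*o*(-7 + o) (J(o, Q) = ((-6 + (-1 + o))*o)*Q + 11 = ((-7 + o)*o)*Q + 11 = (o*(-7 + o))*Q + 11 = Q*o*(-7 + o) + 11 = 11 + Q*o*(-7 + o))
J(209, 71)/(-17903) - 19649/(-10550) = (11 + 71*209*(-7 + 209))/(-17903) - 19649/(-10550) = (11 + 71*209*202)*(-1/17903) - 19649*(-1/10550) = (11 + 2997478)*(-1/17903) + 19649/10550 = 2997489*(-1/17903) + 19649/10550 = -2997489/17903 + 19649/10550 = -31271732903/188876650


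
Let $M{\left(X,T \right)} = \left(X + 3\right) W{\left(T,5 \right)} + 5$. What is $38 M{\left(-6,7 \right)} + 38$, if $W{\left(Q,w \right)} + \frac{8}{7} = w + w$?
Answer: $- \frac{5472}{7} \approx -781.71$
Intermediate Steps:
$W{\left(Q,w \right)} = - \frac{8}{7} + 2 w$ ($W{\left(Q,w \right)} = - \frac{8}{7} + \left(w + w\right) = - \frac{8}{7} + 2 w$)
$M{\left(X,T \right)} = \frac{221}{7} + \frac{62 X}{7}$ ($M{\left(X,T \right)} = \left(X + 3\right) \left(- \frac{8}{7} + 2 \cdot 5\right) + 5 = \left(3 + X\right) \left(- \frac{8}{7} + 10\right) + 5 = \left(3 + X\right) \frac{62}{7} + 5 = \left(\frac{186}{7} + \frac{62 X}{7}\right) + 5 = \frac{221}{7} + \frac{62 X}{7}$)
$38 M{\left(-6,7 \right)} + 38 = 38 \left(\frac{221}{7} + \frac{62}{7} \left(-6\right)\right) + 38 = 38 \left(\frac{221}{7} - \frac{372}{7}\right) + 38 = 38 \left(- \frac{151}{7}\right) + 38 = - \frac{5738}{7} + 38 = - \frac{5472}{7}$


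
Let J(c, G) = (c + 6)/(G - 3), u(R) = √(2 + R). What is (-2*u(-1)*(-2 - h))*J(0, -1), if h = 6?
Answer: -24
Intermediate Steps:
J(c, G) = (6 + c)/(-3 + G)
(-2*u(-1)*(-2 - h))*J(0, -1) = (-2*√(2 - 1)*(-2 - 1*6))*((6 + 0)/(-3 - 1)) = (-2*√1*(-2 - 6))*(6/(-4)) = (-2*(-8))*(-¼*6) = -2*(-8)*(-3/2) = 16*(-3/2) = -24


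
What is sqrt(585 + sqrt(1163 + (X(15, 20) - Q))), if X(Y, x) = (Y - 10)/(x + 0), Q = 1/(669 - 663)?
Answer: sqrt(21060 + 6*sqrt(41871))/6 ≈ 24.882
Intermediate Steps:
Q = 1/6 ≈ 0.16667
X(Y, x) = (-10 + Y)/x
sqrt(585 + sqrt(1163 + (X(15, 20) - Q))) = sqrt(585 + sqrt(1163 + ((-10 + 15)/20 - 1*1/6))) = sqrt(585 + sqrt(1163 + ((1/20)*5 - 1/6))) = sqrt(585 + sqrt(1163 + (1/4 - 1/6))) = sqrt(585 + sqrt(1163 + 1/12)) = sqrt(585 + sqrt(13957/12)) = sqrt(585 + sqrt(41871)/6)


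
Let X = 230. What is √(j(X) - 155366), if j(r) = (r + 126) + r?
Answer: 2*I*√38695 ≈ 393.42*I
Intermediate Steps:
j(r) = 126 + 2*r (j(r) = (126 + r) + r = 126 + 2*r)
√(j(X) - 155366) = √((126 + 2*230) - 155366) = √((126 + 460) - 155366) = √(586 - 155366) = √(-154780) = 2*I*√38695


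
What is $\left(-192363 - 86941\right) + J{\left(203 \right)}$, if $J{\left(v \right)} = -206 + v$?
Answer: $-279307$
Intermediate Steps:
$\left(-192363 - 86941\right) + J{\left(203 \right)} = \left(-192363 - 86941\right) + \left(-206 + 203\right) = \left(-192363 - 86941\right) - 3 = -279304 - 3 = -279307$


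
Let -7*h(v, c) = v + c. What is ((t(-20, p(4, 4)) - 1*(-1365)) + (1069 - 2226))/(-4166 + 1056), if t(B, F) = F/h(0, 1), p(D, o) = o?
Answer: -18/311 ≈ -0.057878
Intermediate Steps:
h(v, c) = -c/7 - v/7 (h(v, c) = -(v + c)/7 = -(c + v)/7 = -c/7 - v/7)
t(B, F) = -7*F (t(B, F) = F/(-⅐*1 - ⅐*0) = F/(-⅐ + 0) = F/(-⅐) = F*(-7) = -7*F)
((t(-20, p(4, 4)) - 1*(-1365)) + (1069 - 2226))/(-4166 + 1056) = ((-7*4 - 1*(-1365)) + (1069 - 2226))/(-4166 + 1056) = ((-28 + 1365) - 1157)/(-3110) = (1337 - 1157)*(-1/3110) = 180*(-1/3110) = -18/311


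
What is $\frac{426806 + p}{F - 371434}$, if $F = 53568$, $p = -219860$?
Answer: $- \frac{103473}{158933} \approx -0.65105$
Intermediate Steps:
$\frac{426806 + p}{F - 371434} = \frac{426806 - 219860}{53568 - 371434} = \frac{206946}{-317866} = 206946 \left(- \frac{1}{317866}\right) = - \frac{103473}{158933}$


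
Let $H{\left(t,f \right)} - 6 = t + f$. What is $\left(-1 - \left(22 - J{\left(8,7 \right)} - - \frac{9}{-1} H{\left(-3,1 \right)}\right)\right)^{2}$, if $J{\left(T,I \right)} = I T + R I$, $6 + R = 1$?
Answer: $1156$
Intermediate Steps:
$R = -5$ ($R = -6 + 1 = -5$)
$J{\left(T,I \right)} = - 5 I + I T$ ($J{\left(T,I \right)} = I T - 5 I = - 5 I + I T$)
$H{\left(t,f \right)} = 6 + f + t$ ($H{\left(t,f \right)} = 6 + \left(t + f\right) = 6 + \left(f + t\right) = 6 + f + t$)
$\left(-1 - \left(22 - J{\left(8,7 \right)} - - \frac{9}{-1} H{\left(-3,1 \right)}\right)\right)^{2} = \left(-1 - \left(22 - 7 \left(-5 + 8\right) - - \frac{9}{-1} \left(6 + 1 - 3\right)\right)\right)^{2} = \left(-1 - \left(1 - \left(-9\right) \left(-1\right) 4\right)\right)^{2} = \left(-1 + \left(\left(21 + 9 \cdot 4\right) - 22\right)\right)^{2} = \left(-1 + \left(\left(21 + 36\right) - 22\right)\right)^{2} = \left(-1 + \left(57 - 22\right)\right)^{2} = \left(-1 + 35\right)^{2} = 34^{2} = 1156$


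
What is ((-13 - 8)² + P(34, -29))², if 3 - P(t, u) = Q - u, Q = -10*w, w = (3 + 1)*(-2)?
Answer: 112225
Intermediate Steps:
w = -8 (w = 4*(-2) = -8)
Q = 80 (Q = -10*(-8) = 80)
P(t, u) = -77 + u (P(t, u) = 3 - (80 - u) = 3 + (-80 + u) = -77 + u)
((-13 - 8)² + P(34, -29))² = ((-13 - 8)² + (-77 - 29))² = ((-21)² - 106)² = (441 - 106)² = 335² = 112225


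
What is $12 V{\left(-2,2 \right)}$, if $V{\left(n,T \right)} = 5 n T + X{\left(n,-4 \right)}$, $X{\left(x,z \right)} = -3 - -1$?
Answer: $-264$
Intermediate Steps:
$X{\left(x,z \right)} = -2$ ($X{\left(x,z \right)} = -3 + 1 = -2$)
$V{\left(n,T \right)} = -2 + 5 T n$ ($V{\left(n,T \right)} = 5 n T - 2 = 5 T n - 2 = -2 + 5 T n$)
$12 V{\left(-2,2 \right)} = 12 \left(-2 + 5 \cdot 2 \left(-2\right)\right) = 12 \left(-2 - 20\right) = 12 \left(-22\right) = -264$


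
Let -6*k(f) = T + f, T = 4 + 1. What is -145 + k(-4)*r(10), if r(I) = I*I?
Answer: -485/3 ≈ -161.67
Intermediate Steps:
r(I) = I**2
T = 5
k(f) = -5/6 - f/6 (k(f) = -(5 + f)/6 = -5/6 - f/6)
-145 + k(-4)*r(10) = -145 + (-5/6 - 1/6*(-4))*10**2 = -145 + (-5/6 + 2/3)*100 = -145 - 1/6*100 = -145 - 50/3 = -485/3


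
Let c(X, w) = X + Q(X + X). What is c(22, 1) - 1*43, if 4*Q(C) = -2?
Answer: -43/2 ≈ -21.500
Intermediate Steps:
Q(C) = -½ (Q(C) = (¼)*(-2) = -½)
c(X, w) = -½ + X (c(X, w) = X - ½ = -½ + X)
c(22, 1) - 1*43 = (-½ + 22) - 1*43 = 43/2 - 43 = -43/2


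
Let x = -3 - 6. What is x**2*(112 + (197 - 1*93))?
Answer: 17496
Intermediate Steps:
x = -9
x**2*(112 + (197 - 1*93)) = (-9)**2*(112 + (197 - 1*93)) = 81*(112 + (197 - 93)) = 81*(112 + 104) = 81*216 = 17496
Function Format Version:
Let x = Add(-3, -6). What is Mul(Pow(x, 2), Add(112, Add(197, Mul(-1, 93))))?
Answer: 17496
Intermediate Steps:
x = -9
Mul(Pow(x, 2), Add(112, Add(197, Mul(-1, 93)))) = Mul(Pow(-9, 2), Add(112, Add(197, Mul(-1, 93)))) = Mul(81, Add(112, Add(197, -93))) = Mul(81, Add(112, 104)) = Mul(81, 216) = 17496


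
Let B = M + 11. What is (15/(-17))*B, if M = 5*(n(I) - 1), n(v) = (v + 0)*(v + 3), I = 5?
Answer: -3090/17 ≈ -181.76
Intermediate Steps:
n(v) = v*(3 + v)
M = 195 (M = 5*(5*(3 + 5) - 1) = 5*(5*8 - 1) = 5*(40 - 1) = 5*39 = 195)
B = 206 (B = 195 + 11 = 206)
(15/(-17))*B = (15/(-17))*206 = (15*(-1/17))*206 = -15/17*206 = -3090/17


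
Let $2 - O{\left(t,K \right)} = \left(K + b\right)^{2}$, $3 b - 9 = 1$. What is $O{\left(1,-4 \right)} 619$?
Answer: $\frac{8666}{9} \approx 962.89$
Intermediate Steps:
$b = \frac{10}{3}$ ($b = 3 + \frac{1}{3} \cdot 1 = 3 + \frac{1}{3} = \frac{10}{3} \approx 3.3333$)
$O{\left(t,K \right)} = 2 - \left(\frac{10}{3} + K\right)^{2}$ ($O{\left(t,K \right)} = 2 - \left(K + \frac{10}{3}\right)^{2} = 2 - \left(\frac{10}{3} + K\right)^{2}$)
$O{\left(1,-4 \right)} 619 = \left(2 - \frac{\left(10 + 3 \left(-4\right)\right)^{2}}{9}\right) 619 = \left(2 - \frac{\left(10 - 12\right)^{2}}{9}\right) 619 = \left(2 - \frac{\left(-2\right)^{2}}{9}\right) 619 = \left(2 - \frac{4}{9}\right) 619 = \frac{14}{9} \cdot 619 = \frac{8666}{9}$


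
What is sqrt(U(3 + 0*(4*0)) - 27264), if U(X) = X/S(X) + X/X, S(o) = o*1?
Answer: I*sqrt(27262) ≈ 165.11*I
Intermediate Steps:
S(o) = o
U(X) = 2 (U(X) = X/X + X/X = 1 + 1 = 2)
sqrt(U(3 + 0*(4*0)) - 27264) = sqrt(2 - 27264) = sqrt(-27262) = I*sqrt(27262)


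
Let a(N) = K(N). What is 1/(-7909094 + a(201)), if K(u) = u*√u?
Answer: -7909094/62553759780235 - 201*√201/62553759780235 ≈ -1.2648e-7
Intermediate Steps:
K(u) = u^(3/2)
a(N) = N^(3/2)
1/(-7909094 + a(201)) = 1/(-7909094 + 201^(3/2)) = 1/(-7909094 + 201*√201)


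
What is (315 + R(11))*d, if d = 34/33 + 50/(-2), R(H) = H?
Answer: -257866/33 ≈ -7814.1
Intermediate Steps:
d = -791/33 (d = 34*(1/33) + 50*(-1/2) = 34/33 - 25 = -791/33 ≈ -23.970)
(315 + R(11))*d = (315 + 11)*(-791/33) = 326*(-791/33) = -257866/33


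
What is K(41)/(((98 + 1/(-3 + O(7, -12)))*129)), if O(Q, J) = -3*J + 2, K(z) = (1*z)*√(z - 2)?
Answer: 1435*√39/442599 ≈ 0.020248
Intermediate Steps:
K(z) = z*√(-2 + z)
O(Q, J) = 2 - 3*J
K(41)/(((98 + 1/(-3 + O(7, -12)))*129)) = (41*√(-2 + 41))/(((98 + 1/(-3 + (2 - 3*(-12))))*129)) = (41*√39)/(((98 + 1/(-3 + (2 + 36)))*129)) = (41*√39)/(((98 + 1/(-3 + 38))*129)) = (41*√39)/(((98 + 1/35)*129)) = (41*√39)/(((3431/35)*129)) = (41*√39)/(442599/35) = (41*√39)*(35/442599) = 1435*√39/442599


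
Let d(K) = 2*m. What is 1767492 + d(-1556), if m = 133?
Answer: 1767758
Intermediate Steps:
d(K) = 266 (d(K) = 2*133 = 266)
1767492 + d(-1556) = 1767492 + 266 = 1767758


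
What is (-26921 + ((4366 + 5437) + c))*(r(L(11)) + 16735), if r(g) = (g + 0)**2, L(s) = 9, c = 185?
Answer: -284745328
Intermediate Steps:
r(g) = g**2
(-26921 + ((4366 + 5437) + c))*(r(L(11)) + 16735) = (-26921 + ((4366 + 5437) + 185))*(9**2 + 16735) = (-26921 + (9803 + 185))*(81 + 16735) = (-26921 + 9988)*16816 = -16933*16816 = -284745328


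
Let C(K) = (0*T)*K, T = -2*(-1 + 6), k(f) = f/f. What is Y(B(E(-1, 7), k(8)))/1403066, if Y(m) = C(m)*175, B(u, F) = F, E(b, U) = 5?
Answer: 0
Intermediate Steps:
k(f) = 1
T = -10 (T = -2*5 = -10)
C(K) = 0 (C(K) = (0*(-10))*K = 0*K = 0)
Y(m) = 0 (Y(m) = 0*175 = 0)
Y(B(E(-1, 7), k(8)))/1403066 = 0/1403066 = 0*(1/1403066) = 0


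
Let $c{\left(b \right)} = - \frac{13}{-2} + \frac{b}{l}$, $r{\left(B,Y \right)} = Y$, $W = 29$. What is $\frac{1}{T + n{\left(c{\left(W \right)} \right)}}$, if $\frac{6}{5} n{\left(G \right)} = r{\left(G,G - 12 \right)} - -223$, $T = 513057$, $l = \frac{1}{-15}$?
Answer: $\frac{4}{2051503} \approx 1.9498 \cdot 10^{-6}$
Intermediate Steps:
$l = - \frac{1}{15} \approx -0.066667$
$c{\left(b \right)} = \frac{13}{2} - 15 b$ ($c{\left(b \right)} = - \frac{13}{-2} + \frac{b}{- \frac{1}{15}} = \left(-13\right) \left(- \frac{1}{2}\right) + b \left(-15\right) = \frac{13}{2} - 15 b$)
$n{\left(G \right)} = \frac{1055}{6} + \frac{5 G}{6}$ ($n{\left(G \right)} = \frac{5 \left(\left(G - 12\right) - -223\right)}{6} = \frac{5 \left(\left(G - 12\right) + 223\right)}{6} = \frac{5 \left(\left(-12 + G\right) + 223\right)}{6} = \frac{5 \left(211 + G\right)}{6} = \frac{1055}{6} + \frac{5 G}{6}$)
$\frac{1}{T + n{\left(c{\left(W \right)} \right)}} = \frac{1}{513057 + \left(\frac{1055}{6} + \frac{5 \left(\frac{13}{2} - 435\right)}{6}\right)} = \frac{1}{513057 + \left(\frac{1055}{6} + \frac{5}{6} \left(- \frac{857}{2}\right)\right)} = \frac{1}{513057 + \left(\frac{1055}{6} - \frac{4285}{12}\right)} = \frac{1}{513057 - \frac{725}{4}} = \frac{1}{\frac{2051503}{4}} = \frac{4}{2051503}$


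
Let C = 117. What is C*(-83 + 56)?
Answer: -3159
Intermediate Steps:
C*(-83 + 56) = 117*(-83 + 56) = 117*(-27) = -3159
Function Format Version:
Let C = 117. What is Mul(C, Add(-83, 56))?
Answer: -3159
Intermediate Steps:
Mul(C, Add(-83, 56)) = Mul(117, Add(-83, 56)) = Mul(117, -27) = -3159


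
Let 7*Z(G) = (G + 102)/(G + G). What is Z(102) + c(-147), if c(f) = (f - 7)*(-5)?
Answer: 5391/7 ≈ 770.14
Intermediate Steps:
c(f) = 35 - 5*f (c(f) = (-7 + f)*(-5) = 35 - 5*f)
Z(G) = (102 + G)/(14*G) (Z(G) = ((G + 102)/(G + G))/7 = ((102 + G)/((2*G)))/7 = ((102 + G)*(1/(2*G)))/7 = ((102 + G)/(2*G))/7 = (102 + G)/(14*G))
Z(102) + c(-147) = (1/14)*(102 + 102)/102 + (35 - 5*(-147)) = (1/14)*(1/102)*204 + (35 + 735) = ⅐ + 770 = 5391/7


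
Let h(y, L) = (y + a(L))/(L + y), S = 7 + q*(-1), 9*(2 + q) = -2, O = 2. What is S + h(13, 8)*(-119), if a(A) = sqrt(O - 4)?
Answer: -580/9 - 17*I*sqrt(2)/3 ≈ -64.444 - 8.0139*I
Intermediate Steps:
q = -20/9 (q = -2 + (1/9)*(-2) = -2 - 2/9 = -20/9 ≈ -2.2222)
a(A) = I*sqrt(2) (a(A) = sqrt(2 - 4) = sqrt(-2) = I*sqrt(2))
S = 83/9 (S = 7 - 20/9*(-1) = 7 + 20/9 = 83/9 ≈ 9.2222)
h(y, L) = (y + I*sqrt(2))/(L + y)
S + h(13, 8)*(-119) = 83/9 + ((13 + I*sqrt(2))/(8 + 13))*(-119) = 83/9 + ((13 + I*sqrt(2))/21)*(-119) = 83/9 + (13/21 + I*sqrt(2)/21)*(-119) = 83/9 + (-221/3 - 17*I*sqrt(2)/3) = -580/9 - 17*I*sqrt(2)/3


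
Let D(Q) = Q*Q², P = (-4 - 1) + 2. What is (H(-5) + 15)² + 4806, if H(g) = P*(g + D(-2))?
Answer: 7722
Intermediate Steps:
P = -3 (P = -5 + 2 = -3)
D(Q) = Q³
H(g) = 24 - 3*g (H(g) = -3*(g + (-2)³) = -3*(g - 8) = -3*(-8 + g) = 24 - 3*g)
(H(-5) + 15)² + 4806 = ((24 - 3*(-5)) + 15)² + 4806 = ((24 + 15) + 15)² + 4806 = (39 + 15)² + 4806 = 54² + 4806 = 2916 + 4806 = 7722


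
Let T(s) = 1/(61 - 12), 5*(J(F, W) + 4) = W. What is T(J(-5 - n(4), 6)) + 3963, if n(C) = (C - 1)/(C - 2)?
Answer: 194188/49 ≈ 3963.0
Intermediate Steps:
n(C) = (-1 + C)/(-2 + C)
J(F, W) = -4 + W/5
T(s) = 1/49
T(J(-5 - n(4), 6)) + 3963 = 1/49 + 3963 = 194188/49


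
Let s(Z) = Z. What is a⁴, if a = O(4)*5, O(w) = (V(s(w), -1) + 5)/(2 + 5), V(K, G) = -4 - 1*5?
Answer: 160000/2401 ≈ 66.639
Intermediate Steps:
V(K, G) = -9 (V(K, G) = -4 - 5 = -9)
O(w) = -4/7 (O(w) = (-9 + 5)/(2 + 5) = -4/7)
a = -20/7 (a = -4/7*5 = -20/7 ≈ -2.8571)
a⁴ = (-20/7)⁴ = 160000/2401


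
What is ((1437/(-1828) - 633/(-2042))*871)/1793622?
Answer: -257994555/1115864859112 ≈ -0.00023121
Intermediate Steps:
((1437/(-1828) - 633/(-2042))*871)/1793622 = ((1437*(-1/1828) - 633*(-1/2042))*871)*(1/1793622) = ((-1437/1828 + 633/2042)*871)*(1/1793622) = -888615/1866388*871*(1/1793622) = -773983665/1866388*1/1793622 = -257994555/1115864859112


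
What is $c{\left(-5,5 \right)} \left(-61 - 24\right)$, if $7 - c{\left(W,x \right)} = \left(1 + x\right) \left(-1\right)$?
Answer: $-1105$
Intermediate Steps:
$c{\left(W,x \right)} = 8 + x$ ($c{\left(W,x \right)} = 7 - \left(1 + x\right) \left(-1\right) = 7 - \left(-1 - x\right) = 7 + \left(1 + x\right) = 8 + x$)
$c{\left(-5,5 \right)} \left(-61 - 24\right) = \left(8 + 5\right) \left(-61 - 24\right) = 13 \left(-61 - 24\right) = 13 \left(-85\right) = -1105$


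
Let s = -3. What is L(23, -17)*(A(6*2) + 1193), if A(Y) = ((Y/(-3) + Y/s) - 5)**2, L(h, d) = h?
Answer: 31326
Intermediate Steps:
A(Y) = (-5 - 2*Y/3)**2 (A(Y) = ((Y/(-3) + Y/(-3)) - 5)**2 = ((Y*(-1/3) + Y*(-1/3)) - 5)**2 = ((-Y/3 - Y/3) - 5)**2 = (-2*Y/3 - 5)**2 = (-5 - 2*Y/3)**2)
L(23, -17)*(A(6*2) + 1193) = 23*((15 + 2*(6*2))**2/9 + 1193) = 23*((15 + 2*12)**2/9 + 1193) = 23*((15 + 24)**2/9 + 1193) = 23*((1/9)*39**2 + 1193) = 23*((1/9)*1521 + 1193) = 23*(169 + 1193) = 23*1362 = 31326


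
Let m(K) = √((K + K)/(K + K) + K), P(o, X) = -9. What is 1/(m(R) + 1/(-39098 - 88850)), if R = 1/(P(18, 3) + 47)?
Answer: 2431012/319228468709 + 8185345352*√1482/319228468709 ≈ 0.98710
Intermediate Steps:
R = 1/38 (R = 1/(-9 + 47) = 1/38 ≈ 0.026316)
m(K) = √(1 + K) (m(K) = √((2*K)/((2*K)) + K) = √((2*K)*(1/(2*K)) + K) = √(1 + K))
1/(m(R) + 1/(-39098 - 88850)) = 1/(√(1 + 1/38) + 1/(-39098 - 88850)) = 1/(√(39/38) + 1/(-127948)) = 1/(√1482/38 - 1/127948) = 1/(-1/127948 + √1482/38)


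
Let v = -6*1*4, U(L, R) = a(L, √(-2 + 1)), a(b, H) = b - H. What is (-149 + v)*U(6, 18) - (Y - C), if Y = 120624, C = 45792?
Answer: -75870 + 173*I ≈ -75870.0 + 173.0*I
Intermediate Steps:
U(L, R) = L - I (U(L, R) = L - √(-2 + 1) = L - √(-1) = L - I)
v = -24 (v = -6*4 = -24)
(-149 + v)*U(6, 18) - (Y - C) = (-149 - 24)*(6 - I) - (120624 - 1*45792) = -173*(6 - I) - (120624 - 45792) = (-1038 + 173*I) - 1*74832 = (-1038 + 173*I) - 74832 = -75870 + 173*I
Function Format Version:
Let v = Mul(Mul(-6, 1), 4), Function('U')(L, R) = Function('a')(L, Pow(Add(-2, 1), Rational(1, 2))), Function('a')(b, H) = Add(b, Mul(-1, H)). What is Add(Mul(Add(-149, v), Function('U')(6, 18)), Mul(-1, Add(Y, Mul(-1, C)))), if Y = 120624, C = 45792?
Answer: Add(-75870, Mul(173, I)) ≈ Add(-75870., Mul(173.00, I))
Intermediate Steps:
Function('U')(L, R) = Add(L, Mul(-1, I)) (Function('U')(L, R) = Add(L, Mul(-1, Pow(Add(-2, 1), Rational(1, 2)))) = Add(L, Mul(-1, Pow(-1, Rational(1, 2)))) = Add(L, Mul(-1, I)))
v = -24 (v = Mul(-6, 4) = -24)
Add(Mul(Add(-149, v), Function('U')(6, 18)), Mul(-1, Add(Y, Mul(-1, C)))) = Add(Mul(Add(-149, -24), Add(6, Mul(-1, I))), Mul(-1, Add(120624, Mul(-1, 45792)))) = Add(Mul(-173, Add(6, Mul(-1, I))), Mul(-1, Add(120624, -45792))) = Add(Add(-1038, Mul(173, I)), Mul(-1, 74832)) = Add(Add(-1038, Mul(173, I)), -74832) = Add(-75870, Mul(173, I))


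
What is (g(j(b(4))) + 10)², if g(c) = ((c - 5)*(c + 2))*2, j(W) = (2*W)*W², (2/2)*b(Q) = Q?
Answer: 1023360100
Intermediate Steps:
b(Q) = Q
j(W) = 2*W³
g(c) = 2*(-5 + c)*(2 + c) (g(c) = ((-5 + c)*(2 + c))*2 = 2*(-5 + c)*(2 + c))
(g(j(b(4))) + 10)² = ((-20 - 12*4³ + 2*(2*4³)²) + 10)² = ((-20 - 12*64 + 2*(2*64)²) + 10)² = ((-20 - 6*128 + 2*128²) + 10)² = ((-20 - 768 + 2*16384) + 10)² = ((-20 - 768 + 32768) + 10)² = (31980 + 10)² = 31990² = 1023360100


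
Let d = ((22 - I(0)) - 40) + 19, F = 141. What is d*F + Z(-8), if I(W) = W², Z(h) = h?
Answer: 133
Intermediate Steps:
d = 1 (d = ((22 - 1*0²) - 40) + 19 = ((22 - 1*0) - 40) + 19 = ((22 + 0) - 40) + 19 = (22 - 40) + 19 = -18 + 19 = 1)
d*F + Z(-8) = 1*141 - 8 = 141 - 8 = 133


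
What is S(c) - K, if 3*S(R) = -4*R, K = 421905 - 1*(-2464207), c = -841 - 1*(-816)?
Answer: -8658236/3 ≈ -2.8861e+6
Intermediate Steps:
c = -25 (c = -841 + 816 = -25)
K = 2886112 (K = 421905 + 2464207 = 2886112)
S(R) = -4*R/3 (S(R) = (-4*R)/3 = -4*R/3)
S(c) - K = -4/3*(-25) - 1*2886112 = 100/3 - 2886112 = -8658236/3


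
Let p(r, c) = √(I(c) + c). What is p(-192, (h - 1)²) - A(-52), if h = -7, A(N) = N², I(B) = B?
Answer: -2704 + 8*√2 ≈ -2692.7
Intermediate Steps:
p(r, c) = √2*√c (p(r, c) = √(c + c) = √(2*c) = √2*√c)
p(-192, (h - 1)²) - A(-52) = √2*√((-7 - 1)²) - 1*(-52)² = √2*√((-8)²) - 1*2704 = √2*√64 - 2704 = √2*8 - 2704 = 8*√2 - 2704 = -2704 + 8*√2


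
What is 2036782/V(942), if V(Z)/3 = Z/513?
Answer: 58048287/157 ≈ 3.6973e+5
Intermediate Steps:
V(Z) = Z/171 (V(Z) = 3*(Z/513) = Z/171)
2036782/V(942) = 2036782/(((1/171)*942)) = 2036782/(314/57) = 2036782*(57/314) = 58048287/157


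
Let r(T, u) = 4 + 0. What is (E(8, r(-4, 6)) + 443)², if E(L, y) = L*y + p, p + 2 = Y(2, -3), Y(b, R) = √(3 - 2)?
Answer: 224676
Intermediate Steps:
Y(b, R) = 1 (Y(b, R) = √1 = 1)
p = -1 (p = -2 + 1 = -1)
r(T, u) = 4
E(L, y) = -1 + L*y (E(L, y) = L*y - 1 = -1 + L*y)
(E(8, r(-4, 6)) + 443)² = ((-1 + 8*4) + 443)² = ((-1 + 32) + 443)² = (31 + 443)² = 474² = 224676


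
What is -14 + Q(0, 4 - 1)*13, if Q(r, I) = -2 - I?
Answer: -79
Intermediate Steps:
-14 + Q(0, 4 - 1)*13 = -14 + (-2 - (4 - 1))*13 = -14 + (-2 - 1*3)*13 = -14 + (-2 - 3)*13 = -14 - 5*13 = -14 - 65 = -79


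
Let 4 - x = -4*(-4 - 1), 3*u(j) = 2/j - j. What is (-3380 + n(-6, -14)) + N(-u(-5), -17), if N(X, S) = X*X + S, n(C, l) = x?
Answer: -767396/225 ≈ -3410.6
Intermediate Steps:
u(j) = -j/3 + 2/(3*j) (u(j) = (2/j - j)/3 = (-j + 2/j)/3 = -j/3 + 2/(3*j))
x = -16 (x = 4 - (-4)*(-4 - 1) = 4 - (-4)*(-5) = 4 - 1*20 = 4 - 20 = -16)
n(C, l) = -16
N(X, S) = S + X² (N(X, S) = X² + S = S + X²)
(-3380 + n(-6, -14)) + N(-u(-5), -17) = (-3380 - 16) + (-17 + (-(2 - 1*(-5)²)/(3*(-5)))²) = -3396 + (-17 + (-(-1)*(2 - 1*25)/(3*5))²) = -3396 + (-17 + (-(-1)*(2 - 25)/(3*5))²) = -3396 + (-17 + (-(-1)*(-23)/(3*5))²) = -3396 + (-17 + (-1*23/15)²) = -3396 + (-17 + (-23/15)²) = -3396 + (-17 + 529/225) = -3396 - 3296/225 = -767396/225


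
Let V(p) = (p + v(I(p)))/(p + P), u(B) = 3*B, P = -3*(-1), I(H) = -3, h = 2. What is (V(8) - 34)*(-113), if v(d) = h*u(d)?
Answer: 43392/11 ≈ 3944.7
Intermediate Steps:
P = 3
v(d) = 6*d (v(d) = 2*(3*d) = 6*d)
V(p) = (-18 + p)/(3 + p) (V(p) = (p + 6*(-3))/(p + 3) = (p - 18)/(3 + p) = (-18 + p)/(3 + p))
(V(8) - 34)*(-113) = ((-18 + 8)/(3 + 8) - 34)*(-113) = (-10/11 - 34)*(-113) = -384/11*(-113) = 43392/11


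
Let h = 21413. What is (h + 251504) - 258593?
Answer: 14324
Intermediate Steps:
(h + 251504) - 258593 = (21413 + 251504) - 258593 = 272917 - 258593 = 14324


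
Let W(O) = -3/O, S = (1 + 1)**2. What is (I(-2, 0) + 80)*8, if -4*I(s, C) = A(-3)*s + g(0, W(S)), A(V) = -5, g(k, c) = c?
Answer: 1243/2 ≈ 621.50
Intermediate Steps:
S = 4 (S = 2**2 = 4)
I(s, C) = 3/16 + 5*s/4 (I(s, C) = -(-5*s - 3/4)/4 = -(-3/4 - 5*s)/4 = 3/16 + 5*s/4)
(I(-2, 0) + 80)*8 = ((3/16 + (5/4)*(-2)) + 80)*8 = ((3/16 - 5/2) + 80)*8 = (-37/16 + 80)*8 = (1243/16)*8 = 1243/2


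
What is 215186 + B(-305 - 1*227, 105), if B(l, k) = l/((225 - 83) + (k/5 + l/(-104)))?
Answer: 940564174/4371 ≈ 2.1518e+5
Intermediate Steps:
B(l, k) = l/(142 - l/104 + k/5) (B(l, k) = l/(142 + (k*(1/5) + l*(-1/104))) = l/(142 + (k/5 - l/104)) = l/(142 + (-l/104 + k/5)) = l/(142 - l/104 + k/5))
215186 + B(-305 - 1*227, 105) = 215186 + 520*(-305 - 1*227)/(73840 - 5*(-305 - 1*227) + 104*105) = 215186 + 520*(-305 - 227)/(73840 - 5*(-305 - 227) + 10920) = 215186 + 520*(-532)/(73840 - 5*(-532) + 10920) = 215186 + 520*(-532)/(73840 + 2660 + 10920) = 215186 + 520*(-532)/87420 = 215186 + 520*(-532)*(1/87420) = 215186 - 13832/4371 = 940564174/4371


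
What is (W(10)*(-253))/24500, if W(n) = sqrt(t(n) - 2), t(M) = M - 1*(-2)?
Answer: -253*sqrt(10)/24500 ≈ -0.032655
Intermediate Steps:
t(M) = 2 + M (t(M) = M + 2 = 2 + M)
W(n) = sqrt(n) (W(n) = sqrt((2 + n) - 2) = sqrt(n))
(W(10)*(-253))/24500 = (sqrt(10)*(-253))/24500 = -253*sqrt(10)*(1/24500) = -253*sqrt(10)/24500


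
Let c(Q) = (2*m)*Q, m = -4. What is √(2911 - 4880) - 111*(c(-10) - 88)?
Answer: 888 + I*√1969 ≈ 888.0 + 44.373*I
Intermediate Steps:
c(Q) = -8*Q (c(Q) = (2*(-4))*Q = -8*Q)
√(2911 - 4880) - 111*(c(-10) - 88) = √(2911 - 4880) - 111*(-8*(-10) - 88) = √(-1969) - 111*(80 - 88) = I*√1969 - 111*(-8) = I*√1969 + 888 = 888 + I*√1969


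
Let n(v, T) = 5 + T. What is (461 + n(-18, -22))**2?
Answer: 197136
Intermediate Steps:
(461 + n(-18, -22))**2 = (461 + (5 - 22))**2 = (461 - 17)**2 = 444**2 = 197136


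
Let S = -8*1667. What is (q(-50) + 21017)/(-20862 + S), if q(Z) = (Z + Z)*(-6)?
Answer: -21617/34198 ≈ -0.63211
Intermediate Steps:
q(Z) = -12*Z (q(Z) = (2*Z)*(-6) = -12*Z)
S = -13336
(q(-50) + 21017)/(-20862 + S) = (-12*(-50) + 21017)/(-20862 - 13336) = (600 + 21017)/(-34198) = 21617*(-1/34198) = -21617/34198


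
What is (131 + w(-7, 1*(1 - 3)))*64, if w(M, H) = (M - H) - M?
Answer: 8512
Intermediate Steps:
w(M, H) = -H
(131 + w(-7, 1*(1 - 3)))*64 = (131 - (1 - 3))*64 = (131 - (-2))*64 = (131 - 1*(-2))*64 = (131 + 2)*64 = 133*64 = 8512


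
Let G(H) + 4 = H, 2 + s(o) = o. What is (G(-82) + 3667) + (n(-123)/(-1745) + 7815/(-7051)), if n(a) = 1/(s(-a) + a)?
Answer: 88093944891/24607990 ≈ 3579.9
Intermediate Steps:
s(o) = -2 + o
G(H) = -4 + H
n(a) = -1/2 (n(a) = 1/((-2 - a) + a) = 1/(-2) = -1/2)
(G(-82) + 3667) + (n(-123)/(-1745) + 7815/(-7051)) = ((-4 - 82) + 3667) + (-1/2/(-1745) + 7815/(-7051)) = (-86 + 3667) + (-1/2*(-1/1745) + 7815*(-1/7051)) = 3581 + (1/3490 - 7815/7051) = 3581 - 27267299/24607990 = 88093944891/24607990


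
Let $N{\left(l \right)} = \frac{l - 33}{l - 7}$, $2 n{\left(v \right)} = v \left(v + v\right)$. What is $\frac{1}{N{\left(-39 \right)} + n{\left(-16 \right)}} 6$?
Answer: $\frac{69}{2962} \approx 0.023295$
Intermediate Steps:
$n{\left(v \right)} = v^{2}$ ($n{\left(v \right)} = \frac{v \left(v + v\right)}{2} = \frac{v 2 v}{2} = \frac{2 v^{2}}{2} = v^{2}$)
$N{\left(l \right)} = \frac{-33 + l}{-7 + l}$
$\frac{1}{N{\left(-39 \right)} + n{\left(-16 \right)}} 6 = \frac{1}{\frac{-33 - 39}{-7 - 39} + \left(-16\right)^{2}} \cdot 6 = \frac{1}{\frac{1}{-46} \left(-72\right) + 256} \cdot 6 = \frac{1}{\left(- \frac{1}{46}\right) \left(-72\right) + 256} \cdot 6 = \frac{1}{\frac{36}{23} + 256} \cdot 6 = \frac{1}{\frac{5924}{23}} \cdot 6 = \frac{23}{5924} \cdot 6 = \frac{69}{2962}$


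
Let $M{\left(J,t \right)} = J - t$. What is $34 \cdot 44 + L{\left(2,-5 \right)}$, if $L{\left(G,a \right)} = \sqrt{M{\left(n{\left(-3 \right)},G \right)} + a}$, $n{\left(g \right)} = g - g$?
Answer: $1496 + i \sqrt{7} \approx 1496.0 + 2.6458 i$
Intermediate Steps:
$n{\left(g \right)} = 0$
$L{\left(G,a \right)} = \sqrt{a - G}$ ($L{\left(G,a \right)} = \sqrt{\left(0 - G\right) + a} = \sqrt{- G + a} = \sqrt{a - G}$)
$34 \cdot 44 + L{\left(2,-5 \right)} = 34 \cdot 44 + \sqrt{-5 - 2} = 1496 + \sqrt{-5 - 2} = 1496 + \sqrt{-7} = 1496 + i \sqrt{7}$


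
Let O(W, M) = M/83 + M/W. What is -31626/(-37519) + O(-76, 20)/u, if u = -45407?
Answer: 7836121811/9296252569 ≈ 0.84293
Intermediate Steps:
O(W, M) = M/83 + M/W (O(W, M) = M*(1/83) + M/W = M/83 + M/W)
-31626/(-37519) + O(-76, 20)/u = -31626/(-37519) + ((1/83)*20 + 20/(-76))/(-45407) = -31626*(-1/37519) + (20/83 + 20*(-1/76))*(-1/45407) = 31626/37519 + (20/83 - 5/19)*(-1/45407) = 31626/37519 - 35/1577*(-1/45407) = 31626/37519 + 35/71606839 = 7836121811/9296252569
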